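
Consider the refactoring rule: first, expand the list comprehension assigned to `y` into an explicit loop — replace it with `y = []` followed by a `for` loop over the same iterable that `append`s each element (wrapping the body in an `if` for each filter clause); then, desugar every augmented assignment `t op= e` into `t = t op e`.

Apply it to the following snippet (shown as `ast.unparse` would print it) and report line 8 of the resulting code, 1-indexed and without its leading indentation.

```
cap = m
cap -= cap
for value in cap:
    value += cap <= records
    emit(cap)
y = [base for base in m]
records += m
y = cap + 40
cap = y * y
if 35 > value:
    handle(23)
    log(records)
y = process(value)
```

Transformed code:
cap = m
cap = cap - cap
for value in cap:
    value = value + (cap <= records)
    emit(cap)
y = []
for base in m:
    y.append(base)
records = records + m
y = cap + 40
cap = y * y
if 35 > value:
    handle(23)
    log(records)
y = process(value)

y.append(base)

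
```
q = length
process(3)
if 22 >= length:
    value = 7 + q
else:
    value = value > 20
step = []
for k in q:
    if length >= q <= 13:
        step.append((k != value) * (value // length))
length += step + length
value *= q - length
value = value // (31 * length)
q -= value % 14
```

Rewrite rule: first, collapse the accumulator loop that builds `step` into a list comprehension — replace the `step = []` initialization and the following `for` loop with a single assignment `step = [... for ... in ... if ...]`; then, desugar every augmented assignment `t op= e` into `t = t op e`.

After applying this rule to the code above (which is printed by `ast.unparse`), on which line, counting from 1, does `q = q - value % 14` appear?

11

Transformed code:
q = length
process(3)
if 22 >= length:
    value = 7 + q
else:
    value = value > 20
step = [(k != value) * (value // length) for k in q if length >= q <= 13]
length = length + (step + length)
value = value * (q - length)
value = value // (31 * length)
q = q - value % 14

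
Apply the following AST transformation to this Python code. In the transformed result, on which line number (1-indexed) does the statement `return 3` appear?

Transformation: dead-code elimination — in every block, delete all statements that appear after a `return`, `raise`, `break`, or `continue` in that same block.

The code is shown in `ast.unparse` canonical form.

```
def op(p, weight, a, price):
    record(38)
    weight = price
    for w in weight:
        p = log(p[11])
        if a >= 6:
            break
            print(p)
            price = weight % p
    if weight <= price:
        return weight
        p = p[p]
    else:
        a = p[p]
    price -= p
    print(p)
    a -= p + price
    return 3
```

Transformed code:
def op(p, weight, a, price):
    record(38)
    weight = price
    for w in weight:
        p = log(p[11])
        if a >= 6:
            break
    if weight <= price:
        return weight
    else:
        a = p[p]
    price -= p
    print(p)
    a -= p + price
    return 3

15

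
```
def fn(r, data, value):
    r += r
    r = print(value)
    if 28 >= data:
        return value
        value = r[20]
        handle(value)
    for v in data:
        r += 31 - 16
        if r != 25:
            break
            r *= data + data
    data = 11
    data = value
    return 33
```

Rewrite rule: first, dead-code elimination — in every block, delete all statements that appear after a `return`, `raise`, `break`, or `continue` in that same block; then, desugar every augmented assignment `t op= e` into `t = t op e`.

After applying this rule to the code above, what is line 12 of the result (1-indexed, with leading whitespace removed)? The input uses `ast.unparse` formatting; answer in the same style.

return 33

Transformed code:
def fn(r, data, value):
    r = r + r
    r = print(value)
    if 28 >= data:
        return value
    for v in data:
        r = r + (31 - 16)
        if r != 25:
            break
    data = 11
    data = value
    return 33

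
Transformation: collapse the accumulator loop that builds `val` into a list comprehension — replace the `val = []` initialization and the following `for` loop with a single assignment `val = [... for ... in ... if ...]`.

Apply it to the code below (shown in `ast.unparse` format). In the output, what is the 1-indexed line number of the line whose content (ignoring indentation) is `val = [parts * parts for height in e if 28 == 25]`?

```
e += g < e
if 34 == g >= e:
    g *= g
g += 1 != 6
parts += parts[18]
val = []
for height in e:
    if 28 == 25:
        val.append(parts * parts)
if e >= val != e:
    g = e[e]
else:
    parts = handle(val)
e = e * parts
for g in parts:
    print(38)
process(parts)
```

6

Transformed code:
e += g < e
if 34 == g >= e:
    g *= g
g += 1 != 6
parts += parts[18]
val = [parts * parts for height in e if 28 == 25]
if e >= val != e:
    g = e[e]
else:
    parts = handle(val)
e = e * parts
for g in parts:
    print(38)
process(parts)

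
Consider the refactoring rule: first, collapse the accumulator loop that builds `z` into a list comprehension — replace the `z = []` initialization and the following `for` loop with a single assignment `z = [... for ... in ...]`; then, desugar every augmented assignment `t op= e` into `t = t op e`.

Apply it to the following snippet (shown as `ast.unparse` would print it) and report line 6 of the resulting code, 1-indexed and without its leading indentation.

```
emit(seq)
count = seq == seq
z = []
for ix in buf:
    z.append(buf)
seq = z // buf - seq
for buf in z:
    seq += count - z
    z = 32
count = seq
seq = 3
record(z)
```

Transformed code:
emit(seq)
count = seq == seq
z = [buf for ix in buf]
seq = z // buf - seq
for buf in z:
    seq = seq + (count - z)
    z = 32
count = seq
seq = 3
record(z)

seq = seq + (count - z)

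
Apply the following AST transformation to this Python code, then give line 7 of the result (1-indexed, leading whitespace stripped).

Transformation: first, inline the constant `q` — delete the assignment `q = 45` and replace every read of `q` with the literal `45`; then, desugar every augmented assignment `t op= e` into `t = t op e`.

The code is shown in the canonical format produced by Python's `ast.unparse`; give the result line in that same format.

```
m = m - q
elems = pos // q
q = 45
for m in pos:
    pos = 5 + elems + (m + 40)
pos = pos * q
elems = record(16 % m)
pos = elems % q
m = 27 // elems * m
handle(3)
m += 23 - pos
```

Transformed code:
m = m - 45
elems = pos // 45
for m in pos:
    pos = 5 + elems + (m + 40)
pos = pos * 45
elems = record(16 % m)
pos = elems % 45
m = 27 // elems * m
handle(3)
m = m + (23 - pos)

pos = elems % 45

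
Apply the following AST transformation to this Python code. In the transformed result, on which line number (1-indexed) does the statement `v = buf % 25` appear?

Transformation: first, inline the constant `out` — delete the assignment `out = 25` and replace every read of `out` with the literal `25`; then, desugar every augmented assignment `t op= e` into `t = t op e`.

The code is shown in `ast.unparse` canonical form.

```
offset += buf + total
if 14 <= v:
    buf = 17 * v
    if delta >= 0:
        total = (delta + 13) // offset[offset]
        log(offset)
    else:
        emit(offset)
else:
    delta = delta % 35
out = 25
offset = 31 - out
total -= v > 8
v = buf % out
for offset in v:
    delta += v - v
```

13

Transformed code:
offset = offset + (buf + total)
if 14 <= v:
    buf = 17 * v
    if delta >= 0:
        total = (delta + 13) // offset[offset]
        log(offset)
    else:
        emit(offset)
else:
    delta = delta % 35
offset = 31 - 25
total = total - (v > 8)
v = buf % 25
for offset in v:
    delta = delta + (v - v)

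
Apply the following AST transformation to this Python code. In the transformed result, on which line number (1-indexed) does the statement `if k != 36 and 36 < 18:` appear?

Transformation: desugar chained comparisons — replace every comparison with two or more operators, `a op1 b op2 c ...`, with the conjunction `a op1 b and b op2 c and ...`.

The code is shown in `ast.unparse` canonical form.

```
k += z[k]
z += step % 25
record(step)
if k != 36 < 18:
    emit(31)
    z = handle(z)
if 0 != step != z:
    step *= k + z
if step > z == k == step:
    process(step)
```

4

Transformed code:
k += z[k]
z += step % 25
record(step)
if k != 36 and 36 < 18:
    emit(31)
    z = handle(z)
if 0 != step and step != z:
    step *= k + z
if step > z and z == k and (k == step):
    process(step)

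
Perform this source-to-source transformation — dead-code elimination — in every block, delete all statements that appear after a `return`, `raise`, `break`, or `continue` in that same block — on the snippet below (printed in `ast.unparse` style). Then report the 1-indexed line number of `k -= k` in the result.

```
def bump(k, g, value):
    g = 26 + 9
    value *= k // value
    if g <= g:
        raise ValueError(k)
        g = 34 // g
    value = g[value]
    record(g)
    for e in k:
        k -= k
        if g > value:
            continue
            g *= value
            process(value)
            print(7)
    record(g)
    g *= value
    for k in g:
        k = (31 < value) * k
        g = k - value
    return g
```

Transformed code:
def bump(k, g, value):
    g = 26 + 9
    value *= k // value
    if g <= g:
        raise ValueError(k)
    value = g[value]
    record(g)
    for e in k:
        k -= k
        if g > value:
            continue
    record(g)
    g *= value
    for k in g:
        k = (31 < value) * k
        g = k - value
    return g

9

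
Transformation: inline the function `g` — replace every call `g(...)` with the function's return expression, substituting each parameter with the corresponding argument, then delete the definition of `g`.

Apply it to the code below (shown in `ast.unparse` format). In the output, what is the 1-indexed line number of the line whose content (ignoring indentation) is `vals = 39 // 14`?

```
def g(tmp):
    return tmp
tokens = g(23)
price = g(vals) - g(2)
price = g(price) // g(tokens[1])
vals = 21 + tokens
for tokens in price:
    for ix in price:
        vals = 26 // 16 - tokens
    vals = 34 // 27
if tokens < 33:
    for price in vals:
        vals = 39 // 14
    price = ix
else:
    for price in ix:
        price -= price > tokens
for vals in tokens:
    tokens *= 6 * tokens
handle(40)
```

Transformed code:
tokens = 23
price = vals - 2
price = price // tokens[1]
vals = 21 + tokens
for tokens in price:
    for ix in price:
        vals = 26 // 16 - tokens
    vals = 34 // 27
if tokens < 33:
    for price in vals:
        vals = 39 // 14
    price = ix
else:
    for price in ix:
        price -= price > tokens
for vals in tokens:
    tokens *= 6 * tokens
handle(40)

11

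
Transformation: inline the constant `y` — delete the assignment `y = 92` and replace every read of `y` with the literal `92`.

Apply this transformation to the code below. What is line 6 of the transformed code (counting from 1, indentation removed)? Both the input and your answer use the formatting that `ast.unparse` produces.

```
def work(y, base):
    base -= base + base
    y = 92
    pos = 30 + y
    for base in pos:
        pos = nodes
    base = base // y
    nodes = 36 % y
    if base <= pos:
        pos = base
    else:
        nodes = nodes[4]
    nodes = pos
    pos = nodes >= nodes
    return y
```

base = base // 92

Transformed code:
def work(y, base):
    base -= base + base
    pos = 30 + 92
    for base in pos:
        pos = nodes
    base = base // 92
    nodes = 36 % 92
    if base <= pos:
        pos = base
    else:
        nodes = nodes[4]
    nodes = pos
    pos = nodes >= nodes
    return 92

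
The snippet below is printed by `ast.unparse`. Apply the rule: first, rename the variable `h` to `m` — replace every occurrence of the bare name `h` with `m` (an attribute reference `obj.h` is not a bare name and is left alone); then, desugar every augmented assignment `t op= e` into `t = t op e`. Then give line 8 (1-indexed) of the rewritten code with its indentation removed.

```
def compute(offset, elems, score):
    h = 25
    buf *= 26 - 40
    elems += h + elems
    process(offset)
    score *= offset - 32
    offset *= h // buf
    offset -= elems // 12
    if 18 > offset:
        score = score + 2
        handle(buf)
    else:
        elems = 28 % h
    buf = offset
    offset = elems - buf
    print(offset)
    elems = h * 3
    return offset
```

Transformed code:
def compute(offset, elems, score):
    m = 25
    buf = buf * (26 - 40)
    elems = elems + (m + elems)
    process(offset)
    score = score * (offset - 32)
    offset = offset * (m // buf)
    offset = offset - elems // 12
    if 18 > offset:
        score = score + 2
        handle(buf)
    else:
        elems = 28 % m
    buf = offset
    offset = elems - buf
    print(offset)
    elems = m * 3
    return offset

offset = offset - elems // 12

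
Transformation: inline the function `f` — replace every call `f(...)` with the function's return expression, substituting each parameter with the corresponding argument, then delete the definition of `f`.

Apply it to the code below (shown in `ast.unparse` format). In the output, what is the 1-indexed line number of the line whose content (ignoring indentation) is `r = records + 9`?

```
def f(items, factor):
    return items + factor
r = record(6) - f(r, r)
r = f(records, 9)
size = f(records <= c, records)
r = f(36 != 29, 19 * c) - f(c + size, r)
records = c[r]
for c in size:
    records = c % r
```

2

Transformed code:
r = record(6) - (r + r)
r = records + 9
size = (records <= c) + records
r = (36 != 29) + 19 * c - (c + size + r)
records = c[r]
for c in size:
    records = c % r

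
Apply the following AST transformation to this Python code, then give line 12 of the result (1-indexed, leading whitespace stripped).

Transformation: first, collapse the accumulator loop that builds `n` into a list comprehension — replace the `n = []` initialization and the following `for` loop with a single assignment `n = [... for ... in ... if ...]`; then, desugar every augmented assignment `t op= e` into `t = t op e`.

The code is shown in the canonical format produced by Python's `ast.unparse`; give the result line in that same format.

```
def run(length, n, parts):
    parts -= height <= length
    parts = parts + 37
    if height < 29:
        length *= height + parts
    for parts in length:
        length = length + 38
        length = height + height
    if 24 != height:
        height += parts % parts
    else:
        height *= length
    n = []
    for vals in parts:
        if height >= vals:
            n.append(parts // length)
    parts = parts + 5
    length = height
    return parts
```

height = height * length

Transformed code:
def run(length, n, parts):
    parts = parts - (height <= length)
    parts = parts + 37
    if height < 29:
        length = length * (height + parts)
    for parts in length:
        length = length + 38
        length = height + height
    if 24 != height:
        height = height + parts % parts
    else:
        height = height * length
    n = [parts // length for vals in parts if height >= vals]
    parts = parts + 5
    length = height
    return parts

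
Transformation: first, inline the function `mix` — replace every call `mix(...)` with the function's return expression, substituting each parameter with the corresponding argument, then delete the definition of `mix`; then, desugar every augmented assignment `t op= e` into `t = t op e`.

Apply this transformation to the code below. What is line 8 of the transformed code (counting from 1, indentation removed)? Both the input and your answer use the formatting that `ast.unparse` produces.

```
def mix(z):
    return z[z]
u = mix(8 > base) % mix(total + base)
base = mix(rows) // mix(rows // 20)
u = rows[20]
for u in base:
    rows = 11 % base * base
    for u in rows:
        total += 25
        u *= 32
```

u = u * 32

Transformed code:
u = (8 > base)[8 > base] % (total + base)[total + base]
base = rows[rows] // (rows // 20)[rows // 20]
u = rows[20]
for u in base:
    rows = 11 % base * base
    for u in rows:
        total = total + 25
        u = u * 32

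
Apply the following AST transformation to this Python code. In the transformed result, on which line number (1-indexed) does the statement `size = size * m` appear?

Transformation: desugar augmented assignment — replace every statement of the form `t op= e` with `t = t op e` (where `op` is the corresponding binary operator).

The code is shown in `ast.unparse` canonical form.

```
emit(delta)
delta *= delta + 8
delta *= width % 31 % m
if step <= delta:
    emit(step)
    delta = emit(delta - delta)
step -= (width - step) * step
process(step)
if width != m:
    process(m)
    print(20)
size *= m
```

Transformed code:
emit(delta)
delta = delta * (delta + 8)
delta = delta * (width % 31 % m)
if step <= delta:
    emit(step)
    delta = emit(delta - delta)
step = step - (width - step) * step
process(step)
if width != m:
    process(m)
    print(20)
size = size * m

12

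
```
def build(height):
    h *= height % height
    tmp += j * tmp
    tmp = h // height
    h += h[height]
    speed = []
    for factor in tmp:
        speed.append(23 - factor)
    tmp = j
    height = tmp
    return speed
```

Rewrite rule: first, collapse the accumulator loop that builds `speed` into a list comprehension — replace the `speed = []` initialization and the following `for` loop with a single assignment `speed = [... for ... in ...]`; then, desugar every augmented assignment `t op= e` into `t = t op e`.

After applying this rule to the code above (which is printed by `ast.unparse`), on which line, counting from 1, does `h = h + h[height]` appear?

5

Transformed code:
def build(height):
    h = h * (height % height)
    tmp = tmp + j * tmp
    tmp = h // height
    h = h + h[height]
    speed = [23 - factor for factor in tmp]
    tmp = j
    height = tmp
    return speed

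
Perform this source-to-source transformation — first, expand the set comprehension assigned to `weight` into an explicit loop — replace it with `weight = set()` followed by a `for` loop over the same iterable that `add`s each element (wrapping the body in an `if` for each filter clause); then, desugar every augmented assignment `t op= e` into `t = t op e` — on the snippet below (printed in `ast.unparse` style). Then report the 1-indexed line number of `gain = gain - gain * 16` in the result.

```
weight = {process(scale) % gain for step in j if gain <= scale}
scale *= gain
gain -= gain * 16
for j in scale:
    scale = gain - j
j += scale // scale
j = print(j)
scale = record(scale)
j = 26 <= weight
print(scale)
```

6

Transformed code:
weight = set()
for step in j:
    if gain <= scale:
        weight.add(process(scale) % gain)
scale = scale * gain
gain = gain - gain * 16
for j in scale:
    scale = gain - j
j = j + scale // scale
j = print(j)
scale = record(scale)
j = 26 <= weight
print(scale)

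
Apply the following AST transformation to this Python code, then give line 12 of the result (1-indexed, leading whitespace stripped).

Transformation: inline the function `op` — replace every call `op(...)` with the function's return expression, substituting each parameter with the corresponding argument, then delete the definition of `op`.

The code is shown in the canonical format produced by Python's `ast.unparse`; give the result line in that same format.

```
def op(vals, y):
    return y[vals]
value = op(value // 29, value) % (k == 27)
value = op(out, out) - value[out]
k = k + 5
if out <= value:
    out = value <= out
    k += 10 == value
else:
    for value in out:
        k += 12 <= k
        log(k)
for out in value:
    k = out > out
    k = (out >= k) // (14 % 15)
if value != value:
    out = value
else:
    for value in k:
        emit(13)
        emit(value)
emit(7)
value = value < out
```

k = out > out

Transformed code:
value = value[value // 29] % (k == 27)
value = out[out] - value[out]
k = k + 5
if out <= value:
    out = value <= out
    k += 10 == value
else:
    for value in out:
        k += 12 <= k
        log(k)
for out in value:
    k = out > out
    k = (out >= k) // (14 % 15)
if value != value:
    out = value
else:
    for value in k:
        emit(13)
        emit(value)
emit(7)
value = value < out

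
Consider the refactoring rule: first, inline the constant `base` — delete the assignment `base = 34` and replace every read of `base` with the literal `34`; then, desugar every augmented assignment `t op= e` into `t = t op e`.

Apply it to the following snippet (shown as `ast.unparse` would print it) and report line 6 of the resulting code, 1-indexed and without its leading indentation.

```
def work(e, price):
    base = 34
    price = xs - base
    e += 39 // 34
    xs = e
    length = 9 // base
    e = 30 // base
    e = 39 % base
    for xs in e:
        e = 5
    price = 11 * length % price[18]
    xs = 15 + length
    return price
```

Transformed code:
def work(e, price):
    price = xs - 34
    e = e + 39 // 34
    xs = e
    length = 9 // 34
    e = 30 // 34
    e = 39 % 34
    for xs in e:
        e = 5
    price = 11 * length % price[18]
    xs = 15 + length
    return price

e = 30 // 34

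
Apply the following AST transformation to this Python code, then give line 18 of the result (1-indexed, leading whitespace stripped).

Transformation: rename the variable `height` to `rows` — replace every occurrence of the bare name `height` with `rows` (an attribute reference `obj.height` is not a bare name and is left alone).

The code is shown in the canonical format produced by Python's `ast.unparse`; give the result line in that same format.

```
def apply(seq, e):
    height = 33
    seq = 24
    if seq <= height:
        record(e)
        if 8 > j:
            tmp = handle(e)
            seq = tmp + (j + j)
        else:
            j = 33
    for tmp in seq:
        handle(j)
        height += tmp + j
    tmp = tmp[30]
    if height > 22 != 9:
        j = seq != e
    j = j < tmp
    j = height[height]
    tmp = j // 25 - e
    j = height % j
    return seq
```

Transformed code:
def apply(seq, e):
    rows = 33
    seq = 24
    if seq <= rows:
        record(e)
        if 8 > j:
            tmp = handle(e)
            seq = tmp + (j + j)
        else:
            j = 33
    for tmp in seq:
        handle(j)
        rows += tmp + j
    tmp = tmp[30]
    if rows > 22 != 9:
        j = seq != e
    j = j < tmp
    j = rows[rows]
    tmp = j // 25 - e
    j = rows % j
    return seq

j = rows[rows]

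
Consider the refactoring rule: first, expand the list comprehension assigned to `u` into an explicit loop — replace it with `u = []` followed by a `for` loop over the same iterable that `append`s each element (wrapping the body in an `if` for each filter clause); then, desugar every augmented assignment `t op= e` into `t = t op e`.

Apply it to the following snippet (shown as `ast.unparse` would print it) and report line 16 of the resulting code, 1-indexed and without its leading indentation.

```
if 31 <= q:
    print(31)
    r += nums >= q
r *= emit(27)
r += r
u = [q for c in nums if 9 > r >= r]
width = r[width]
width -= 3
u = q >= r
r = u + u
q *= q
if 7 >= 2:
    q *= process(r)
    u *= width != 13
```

q = q * process(r)

Transformed code:
if 31 <= q:
    print(31)
    r = r + (nums >= q)
r = r * emit(27)
r = r + r
u = []
for c in nums:
    if 9 > r >= r:
        u.append(q)
width = r[width]
width = width - 3
u = q >= r
r = u + u
q = q * q
if 7 >= 2:
    q = q * process(r)
    u = u * (width != 13)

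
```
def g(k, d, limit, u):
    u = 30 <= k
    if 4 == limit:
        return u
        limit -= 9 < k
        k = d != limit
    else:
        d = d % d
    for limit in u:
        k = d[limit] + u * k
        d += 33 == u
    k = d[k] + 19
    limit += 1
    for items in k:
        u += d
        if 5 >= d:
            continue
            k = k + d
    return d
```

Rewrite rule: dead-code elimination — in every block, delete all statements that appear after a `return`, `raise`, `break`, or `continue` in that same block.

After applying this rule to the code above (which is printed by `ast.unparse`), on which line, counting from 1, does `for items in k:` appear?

Transformed code:
def g(k, d, limit, u):
    u = 30 <= k
    if 4 == limit:
        return u
    else:
        d = d % d
    for limit in u:
        k = d[limit] + u * k
        d += 33 == u
    k = d[k] + 19
    limit += 1
    for items in k:
        u += d
        if 5 >= d:
            continue
    return d

12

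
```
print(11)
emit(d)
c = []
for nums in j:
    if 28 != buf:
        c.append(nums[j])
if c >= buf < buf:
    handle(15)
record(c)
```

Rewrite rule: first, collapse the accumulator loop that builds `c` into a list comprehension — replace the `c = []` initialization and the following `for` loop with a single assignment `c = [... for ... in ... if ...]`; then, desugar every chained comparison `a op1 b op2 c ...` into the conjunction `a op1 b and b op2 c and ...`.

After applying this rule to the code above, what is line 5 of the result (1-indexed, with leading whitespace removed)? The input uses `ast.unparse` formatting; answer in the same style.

handle(15)

Transformed code:
print(11)
emit(d)
c = [nums[j] for nums in j if 28 != buf]
if c >= buf and buf < buf:
    handle(15)
record(c)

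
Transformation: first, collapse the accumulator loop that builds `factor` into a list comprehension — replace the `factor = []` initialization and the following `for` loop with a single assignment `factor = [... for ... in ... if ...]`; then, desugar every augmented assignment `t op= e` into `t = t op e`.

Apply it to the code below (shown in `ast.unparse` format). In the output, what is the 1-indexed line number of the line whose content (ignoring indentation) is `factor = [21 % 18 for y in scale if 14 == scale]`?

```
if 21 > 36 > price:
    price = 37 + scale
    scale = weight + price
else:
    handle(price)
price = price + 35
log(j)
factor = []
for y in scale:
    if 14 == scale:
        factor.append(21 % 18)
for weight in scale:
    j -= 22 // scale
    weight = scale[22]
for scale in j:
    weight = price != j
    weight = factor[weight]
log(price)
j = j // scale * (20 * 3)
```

8

Transformed code:
if 21 > 36 > price:
    price = 37 + scale
    scale = weight + price
else:
    handle(price)
price = price + 35
log(j)
factor = [21 % 18 for y in scale if 14 == scale]
for weight in scale:
    j = j - 22 // scale
    weight = scale[22]
for scale in j:
    weight = price != j
    weight = factor[weight]
log(price)
j = j // scale * (20 * 3)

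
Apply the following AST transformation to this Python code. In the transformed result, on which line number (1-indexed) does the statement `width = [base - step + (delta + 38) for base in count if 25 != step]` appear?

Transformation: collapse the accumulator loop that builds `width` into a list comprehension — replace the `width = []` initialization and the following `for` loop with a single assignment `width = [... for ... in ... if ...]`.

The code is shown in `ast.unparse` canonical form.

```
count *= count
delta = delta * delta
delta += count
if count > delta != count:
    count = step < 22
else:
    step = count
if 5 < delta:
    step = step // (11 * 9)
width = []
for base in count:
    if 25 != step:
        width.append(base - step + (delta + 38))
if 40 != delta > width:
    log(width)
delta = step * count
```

10

Transformed code:
count *= count
delta = delta * delta
delta += count
if count > delta != count:
    count = step < 22
else:
    step = count
if 5 < delta:
    step = step // (11 * 9)
width = [base - step + (delta + 38) for base in count if 25 != step]
if 40 != delta > width:
    log(width)
delta = step * count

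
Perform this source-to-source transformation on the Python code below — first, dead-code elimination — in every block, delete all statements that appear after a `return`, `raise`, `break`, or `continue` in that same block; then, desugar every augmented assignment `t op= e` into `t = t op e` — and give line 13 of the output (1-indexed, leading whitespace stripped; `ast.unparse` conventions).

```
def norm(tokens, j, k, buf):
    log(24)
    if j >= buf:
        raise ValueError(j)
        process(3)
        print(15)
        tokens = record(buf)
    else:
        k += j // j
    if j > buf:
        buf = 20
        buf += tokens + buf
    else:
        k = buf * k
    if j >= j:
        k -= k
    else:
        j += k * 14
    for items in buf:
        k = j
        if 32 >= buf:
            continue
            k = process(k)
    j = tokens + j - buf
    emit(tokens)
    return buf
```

k = k - k

Transformed code:
def norm(tokens, j, k, buf):
    log(24)
    if j >= buf:
        raise ValueError(j)
    else:
        k = k + j // j
    if j > buf:
        buf = 20
        buf = buf + (tokens + buf)
    else:
        k = buf * k
    if j >= j:
        k = k - k
    else:
        j = j + k * 14
    for items in buf:
        k = j
        if 32 >= buf:
            continue
    j = tokens + j - buf
    emit(tokens)
    return buf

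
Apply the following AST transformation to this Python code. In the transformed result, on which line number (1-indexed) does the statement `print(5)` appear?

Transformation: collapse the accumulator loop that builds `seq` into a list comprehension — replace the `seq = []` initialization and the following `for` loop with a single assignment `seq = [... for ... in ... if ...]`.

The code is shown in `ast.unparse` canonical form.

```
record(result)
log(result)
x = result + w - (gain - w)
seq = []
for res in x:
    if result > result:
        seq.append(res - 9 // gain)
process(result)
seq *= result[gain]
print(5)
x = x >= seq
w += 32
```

7

Transformed code:
record(result)
log(result)
x = result + w - (gain - w)
seq = [res - 9 // gain for res in x if result > result]
process(result)
seq *= result[gain]
print(5)
x = x >= seq
w += 32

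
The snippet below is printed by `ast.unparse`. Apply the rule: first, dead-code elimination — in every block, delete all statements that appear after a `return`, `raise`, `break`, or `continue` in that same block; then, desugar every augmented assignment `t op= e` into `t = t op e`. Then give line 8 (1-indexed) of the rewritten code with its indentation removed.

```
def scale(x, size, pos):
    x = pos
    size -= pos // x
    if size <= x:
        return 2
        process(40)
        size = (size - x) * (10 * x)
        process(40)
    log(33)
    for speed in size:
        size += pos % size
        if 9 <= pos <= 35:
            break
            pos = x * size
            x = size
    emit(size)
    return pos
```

size = size + pos % size

Transformed code:
def scale(x, size, pos):
    x = pos
    size = size - pos // x
    if size <= x:
        return 2
    log(33)
    for speed in size:
        size = size + pos % size
        if 9 <= pos <= 35:
            break
    emit(size)
    return pos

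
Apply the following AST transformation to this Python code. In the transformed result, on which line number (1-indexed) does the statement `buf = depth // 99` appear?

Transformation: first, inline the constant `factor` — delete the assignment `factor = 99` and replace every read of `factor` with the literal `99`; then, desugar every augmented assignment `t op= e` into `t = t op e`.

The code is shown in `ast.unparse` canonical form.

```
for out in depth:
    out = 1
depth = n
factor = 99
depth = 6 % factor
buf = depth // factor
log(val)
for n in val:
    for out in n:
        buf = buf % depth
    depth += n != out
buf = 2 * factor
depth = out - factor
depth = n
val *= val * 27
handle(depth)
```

Transformed code:
for out in depth:
    out = 1
depth = n
depth = 6 % 99
buf = depth // 99
log(val)
for n in val:
    for out in n:
        buf = buf % depth
    depth = depth + (n != out)
buf = 2 * 99
depth = out - 99
depth = n
val = val * (val * 27)
handle(depth)

5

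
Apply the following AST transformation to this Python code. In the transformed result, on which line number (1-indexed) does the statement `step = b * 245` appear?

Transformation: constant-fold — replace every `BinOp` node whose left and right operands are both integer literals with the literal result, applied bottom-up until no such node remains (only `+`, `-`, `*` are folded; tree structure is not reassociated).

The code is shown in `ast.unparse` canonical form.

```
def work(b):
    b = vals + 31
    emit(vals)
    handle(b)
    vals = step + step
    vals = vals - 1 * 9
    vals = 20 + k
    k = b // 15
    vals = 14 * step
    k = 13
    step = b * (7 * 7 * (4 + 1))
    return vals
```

11

Transformed code:
def work(b):
    b = vals + 31
    emit(vals)
    handle(b)
    vals = step + step
    vals = vals - 9
    vals = 20 + k
    k = b // 15
    vals = 14 * step
    k = 13
    step = b * 245
    return vals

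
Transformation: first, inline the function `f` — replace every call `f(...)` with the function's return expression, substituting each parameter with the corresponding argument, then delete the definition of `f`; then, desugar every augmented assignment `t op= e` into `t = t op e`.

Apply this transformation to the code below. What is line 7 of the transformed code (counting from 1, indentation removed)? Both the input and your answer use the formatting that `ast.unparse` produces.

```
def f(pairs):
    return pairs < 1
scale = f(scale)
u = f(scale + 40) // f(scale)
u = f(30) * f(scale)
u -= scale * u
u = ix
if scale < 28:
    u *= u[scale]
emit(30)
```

Transformed code:
scale = scale < 1
u = (scale + 40 < 1) // (scale < 1)
u = (30 < 1) * (scale < 1)
u = u - scale * u
u = ix
if scale < 28:
    u = u * u[scale]
emit(30)

u = u * u[scale]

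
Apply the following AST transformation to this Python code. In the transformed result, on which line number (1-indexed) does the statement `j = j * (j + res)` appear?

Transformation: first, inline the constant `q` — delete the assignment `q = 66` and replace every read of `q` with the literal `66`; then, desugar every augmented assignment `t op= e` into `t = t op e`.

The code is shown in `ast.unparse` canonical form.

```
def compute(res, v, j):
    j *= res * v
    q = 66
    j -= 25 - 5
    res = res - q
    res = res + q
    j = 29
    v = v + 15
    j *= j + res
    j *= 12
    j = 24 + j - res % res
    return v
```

8

Transformed code:
def compute(res, v, j):
    j = j * (res * v)
    j = j - (25 - 5)
    res = res - 66
    res = res + 66
    j = 29
    v = v + 15
    j = j * (j + res)
    j = j * 12
    j = 24 + j - res % res
    return v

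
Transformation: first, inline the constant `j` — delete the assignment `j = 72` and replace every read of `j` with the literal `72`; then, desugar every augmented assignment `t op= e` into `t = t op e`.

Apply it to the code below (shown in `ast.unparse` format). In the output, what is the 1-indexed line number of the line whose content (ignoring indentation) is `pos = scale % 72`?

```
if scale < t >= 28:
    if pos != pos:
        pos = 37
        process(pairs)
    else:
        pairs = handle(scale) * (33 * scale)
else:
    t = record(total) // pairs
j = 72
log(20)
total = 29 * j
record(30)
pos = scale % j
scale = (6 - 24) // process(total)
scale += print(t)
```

12

Transformed code:
if scale < t >= 28:
    if pos != pos:
        pos = 37
        process(pairs)
    else:
        pairs = handle(scale) * (33 * scale)
else:
    t = record(total) // pairs
log(20)
total = 29 * 72
record(30)
pos = scale % 72
scale = (6 - 24) // process(total)
scale = scale + print(t)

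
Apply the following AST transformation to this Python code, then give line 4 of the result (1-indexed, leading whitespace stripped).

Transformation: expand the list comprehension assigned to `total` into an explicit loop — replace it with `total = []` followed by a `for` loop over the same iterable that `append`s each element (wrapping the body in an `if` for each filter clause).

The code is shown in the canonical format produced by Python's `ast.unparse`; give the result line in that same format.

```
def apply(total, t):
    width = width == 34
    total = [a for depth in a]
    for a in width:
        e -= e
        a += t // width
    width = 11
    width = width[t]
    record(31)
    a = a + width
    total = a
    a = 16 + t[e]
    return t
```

Transformed code:
def apply(total, t):
    width = width == 34
    total = []
    for depth in a:
        total.append(a)
    for a in width:
        e -= e
        a += t // width
    width = 11
    width = width[t]
    record(31)
    a = a + width
    total = a
    a = 16 + t[e]
    return t

for depth in a:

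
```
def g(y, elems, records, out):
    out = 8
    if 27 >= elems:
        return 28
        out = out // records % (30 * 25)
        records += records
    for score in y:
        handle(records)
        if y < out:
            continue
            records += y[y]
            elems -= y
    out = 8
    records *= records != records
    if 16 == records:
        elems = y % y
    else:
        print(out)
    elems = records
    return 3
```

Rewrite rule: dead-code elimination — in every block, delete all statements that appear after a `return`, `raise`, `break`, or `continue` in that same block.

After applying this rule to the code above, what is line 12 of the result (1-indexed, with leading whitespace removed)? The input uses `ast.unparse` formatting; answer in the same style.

Transformed code:
def g(y, elems, records, out):
    out = 8
    if 27 >= elems:
        return 28
    for score in y:
        handle(records)
        if y < out:
            continue
    out = 8
    records *= records != records
    if 16 == records:
        elems = y % y
    else:
        print(out)
    elems = records
    return 3

elems = y % y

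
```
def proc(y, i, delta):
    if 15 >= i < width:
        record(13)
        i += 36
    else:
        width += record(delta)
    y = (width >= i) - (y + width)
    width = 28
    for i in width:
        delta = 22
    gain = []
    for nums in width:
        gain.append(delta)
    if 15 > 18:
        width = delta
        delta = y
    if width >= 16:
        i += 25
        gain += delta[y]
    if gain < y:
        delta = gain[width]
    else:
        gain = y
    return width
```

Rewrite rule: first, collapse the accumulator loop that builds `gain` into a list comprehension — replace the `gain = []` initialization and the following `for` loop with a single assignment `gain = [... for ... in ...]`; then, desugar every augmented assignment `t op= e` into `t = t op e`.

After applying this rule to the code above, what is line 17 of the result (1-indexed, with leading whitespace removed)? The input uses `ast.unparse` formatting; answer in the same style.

Transformed code:
def proc(y, i, delta):
    if 15 >= i < width:
        record(13)
        i = i + 36
    else:
        width = width + record(delta)
    y = (width >= i) - (y + width)
    width = 28
    for i in width:
        delta = 22
    gain = [delta for nums in width]
    if 15 > 18:
        width = delta
        delta = y
    if width >= 16:
        i = i + 25
        gain = gain + delta[y]
    if gain < y:
        delta = gain[width]
    else:
        gain = y
    return width

gain = gain + delta[y]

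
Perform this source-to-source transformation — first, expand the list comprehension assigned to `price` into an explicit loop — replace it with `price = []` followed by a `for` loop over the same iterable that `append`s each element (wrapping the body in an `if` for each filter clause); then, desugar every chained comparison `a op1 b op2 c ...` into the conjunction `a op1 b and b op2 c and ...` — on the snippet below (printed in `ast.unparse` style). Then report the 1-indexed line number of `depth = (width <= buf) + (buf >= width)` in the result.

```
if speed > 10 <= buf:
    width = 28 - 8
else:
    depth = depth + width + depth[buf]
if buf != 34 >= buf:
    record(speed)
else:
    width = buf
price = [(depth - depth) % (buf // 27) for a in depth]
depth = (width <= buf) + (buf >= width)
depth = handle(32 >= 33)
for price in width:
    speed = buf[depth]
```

12

Transformed code:
if speed > 10 and 10 <= buf:
    width = 28 - 8
else:
    depth = depth + width + depth[buf]
if buf != 34 and 34 >= buf:
    record(speed)
else:
    width = buf
price = []
for a in depth:
    price.append((depth - depth) % (buf // 27))
depth = (width <= buf) + (buf >= width)
depth = handle(32 >= 33)
for price in width:
    speed = buf[depth]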